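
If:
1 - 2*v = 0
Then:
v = 1/2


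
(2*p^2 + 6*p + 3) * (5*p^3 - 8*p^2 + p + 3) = 10*p^5 + 14*p^4 - 31*p^3 - 12*p^2 + 21*p + 9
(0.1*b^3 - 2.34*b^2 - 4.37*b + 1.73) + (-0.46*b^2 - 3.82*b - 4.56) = 0.1*b^3 - 2.8*b^2 - 8.19*b - 2.83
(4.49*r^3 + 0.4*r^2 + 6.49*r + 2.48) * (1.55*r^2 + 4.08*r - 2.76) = 6.9595*r^5 + 18.9392*r^4 - 0.700900000000001*r^3 + 29.2192*r^2 - 7.794*r - 6.8448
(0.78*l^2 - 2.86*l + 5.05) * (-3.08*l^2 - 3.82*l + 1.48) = -2.4024*l^4 + 5.8292*l^3 - 3.4744*l^2 - 23.5238*l + 7.474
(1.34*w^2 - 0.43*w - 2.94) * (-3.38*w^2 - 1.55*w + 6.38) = -4.5292*w^4 - 0.6236*w^3 + 19.1529*w^2 + 1.8136*w - 18.7572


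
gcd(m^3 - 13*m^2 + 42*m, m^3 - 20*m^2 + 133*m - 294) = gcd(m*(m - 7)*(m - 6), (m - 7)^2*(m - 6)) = m^2 - 13*m + 42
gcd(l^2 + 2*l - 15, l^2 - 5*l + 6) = l - 3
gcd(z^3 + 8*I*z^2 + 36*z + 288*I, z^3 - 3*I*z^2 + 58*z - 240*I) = z^2 + 2*I*z + 48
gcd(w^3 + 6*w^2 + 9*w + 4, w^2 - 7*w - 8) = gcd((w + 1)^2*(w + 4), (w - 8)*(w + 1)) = w + 1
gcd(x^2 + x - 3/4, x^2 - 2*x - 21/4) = x + 3/2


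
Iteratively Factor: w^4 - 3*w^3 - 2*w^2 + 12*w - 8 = (w + 2)*(w^3 - 5*w^2 + 8*w - 4) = (w - 2)*(w + 2)*(w^2 - 3*w + 2) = (w - 2)^2*(w + 2)*(w - 1)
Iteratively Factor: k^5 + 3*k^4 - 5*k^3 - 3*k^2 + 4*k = (k - 1)*(k^4 + 4*k^3 - k^2 - 4*k) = (k - 1)^2*(k^3 + 5*k^2 + 4*k) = k*(k - 1)^2*(k^2 + 5*k + 4) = k*(k - 1)^2*(k + 1)*(k + 4)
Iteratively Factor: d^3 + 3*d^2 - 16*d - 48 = (d + 4)*(d^2 - d - 12) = (d - 4)*(d + 4)*(d + 3)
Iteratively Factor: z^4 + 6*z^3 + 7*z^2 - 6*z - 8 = (z + 4)*(z^3 + 2*z^2 - z - 2) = (z + 2)*(z + 4)*(z^2 - 1) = (z - 1)*(z + 2)*(z + 4)*(z + 1)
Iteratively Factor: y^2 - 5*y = (y - 5)*(y)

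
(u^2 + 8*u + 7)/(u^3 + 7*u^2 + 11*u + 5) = (u + 7)/(u^2 + 6*u + 5)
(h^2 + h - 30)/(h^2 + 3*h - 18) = (h - 5)/(h - 3)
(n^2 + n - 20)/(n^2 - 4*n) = (n + 5)/n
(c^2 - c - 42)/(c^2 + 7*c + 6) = (c - 7)/(c + 1)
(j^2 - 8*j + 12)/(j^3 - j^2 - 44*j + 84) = 1/(j + 7)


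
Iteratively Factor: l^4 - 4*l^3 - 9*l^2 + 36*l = (l + 3)*(l^3 - 7*l^2 + 12*l) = (l - 3)*(l + 3)*(l^2 - 4*l) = (l - 4)*(l - 3)*(l + 3)*(l)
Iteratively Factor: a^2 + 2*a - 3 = (a + 3)*(a - 1)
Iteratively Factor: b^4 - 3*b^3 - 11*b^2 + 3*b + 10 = (b - 1)*(b^3 - 2*b^2 - 13*b - 10) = (b - 1)*(b + 2)*(b^2 - 4*b - 5) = (b - 5)*(b - 1)*(b + 2)*(b + 1)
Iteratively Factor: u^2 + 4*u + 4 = (u + 2)*(u + 2)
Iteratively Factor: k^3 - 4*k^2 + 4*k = (k)*(k^2 - 4*k + 4) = k*(k - 2)*(k - 2)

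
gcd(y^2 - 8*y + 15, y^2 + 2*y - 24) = 1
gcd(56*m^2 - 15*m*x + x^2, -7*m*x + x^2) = -7*m + x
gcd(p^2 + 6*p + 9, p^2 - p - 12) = p + 3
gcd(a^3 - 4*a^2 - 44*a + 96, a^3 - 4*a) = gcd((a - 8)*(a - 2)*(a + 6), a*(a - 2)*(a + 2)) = a - 2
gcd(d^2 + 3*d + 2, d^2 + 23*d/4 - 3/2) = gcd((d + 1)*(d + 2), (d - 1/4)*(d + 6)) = 1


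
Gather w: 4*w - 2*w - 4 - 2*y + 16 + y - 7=2*w - y + 5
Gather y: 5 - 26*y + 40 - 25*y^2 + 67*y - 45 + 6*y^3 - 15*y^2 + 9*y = 6*y^3 - 40*y^2 + 50*y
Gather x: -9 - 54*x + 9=-54*x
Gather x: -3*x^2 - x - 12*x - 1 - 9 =-3*x^2 - 13*x - 10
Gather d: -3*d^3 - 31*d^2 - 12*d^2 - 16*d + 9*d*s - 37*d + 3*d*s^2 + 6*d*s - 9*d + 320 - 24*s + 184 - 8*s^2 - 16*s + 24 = -3*d^3 - 43*d^2 + d*(3*s^2 + 15*s - 62) - 8*s^2 - 40*s + 528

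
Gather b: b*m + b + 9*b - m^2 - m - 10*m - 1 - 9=b*(m + 10) - m^2 - 11*m - 10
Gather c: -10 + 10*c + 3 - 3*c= 7*c - 7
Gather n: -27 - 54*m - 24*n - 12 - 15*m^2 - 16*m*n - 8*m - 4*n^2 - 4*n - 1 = -15*m^2 - 62*m - 4*n^2 + n*(-16*m - 28) - 40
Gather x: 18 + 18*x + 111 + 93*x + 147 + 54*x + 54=165*x + 330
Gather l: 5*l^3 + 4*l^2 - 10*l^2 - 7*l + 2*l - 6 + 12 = 5*l^3 - 6*l^2 - 5*l + 6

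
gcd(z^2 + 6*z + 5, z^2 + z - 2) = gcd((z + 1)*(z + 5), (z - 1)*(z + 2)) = 1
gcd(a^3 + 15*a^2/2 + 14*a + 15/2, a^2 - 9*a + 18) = 1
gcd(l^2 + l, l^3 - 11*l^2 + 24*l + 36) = l + 1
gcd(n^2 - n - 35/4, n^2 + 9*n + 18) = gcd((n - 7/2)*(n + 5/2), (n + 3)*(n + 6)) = 1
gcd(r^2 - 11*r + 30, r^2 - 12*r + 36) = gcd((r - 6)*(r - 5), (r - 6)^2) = r - 6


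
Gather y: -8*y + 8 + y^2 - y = y^2 - 9*y + 8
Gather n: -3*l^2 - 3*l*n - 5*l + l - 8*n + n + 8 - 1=-3*l^2 - 4*l + n*(-3*l - 7) + 7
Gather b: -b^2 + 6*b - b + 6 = -b^2 + 5*b + 6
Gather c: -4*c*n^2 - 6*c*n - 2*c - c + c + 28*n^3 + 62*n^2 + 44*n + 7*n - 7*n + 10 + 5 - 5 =c*(-4*n^2 - 6*n - 2) + 28*n^3 + 62*n^2 + 44*n + 10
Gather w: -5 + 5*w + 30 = 5*w + 25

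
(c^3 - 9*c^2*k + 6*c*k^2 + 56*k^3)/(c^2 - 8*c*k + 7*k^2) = (c^2 - 2*c*k - 8*k^2)/(c - k)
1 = 1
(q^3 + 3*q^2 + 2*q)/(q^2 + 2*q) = q + 1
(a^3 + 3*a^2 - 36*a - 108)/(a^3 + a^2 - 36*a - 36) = (a + 3)/(a + 1)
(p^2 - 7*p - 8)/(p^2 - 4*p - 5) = (p - 8)/(p - 5)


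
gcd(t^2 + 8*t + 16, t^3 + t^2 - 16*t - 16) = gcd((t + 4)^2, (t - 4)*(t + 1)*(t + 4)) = t + 4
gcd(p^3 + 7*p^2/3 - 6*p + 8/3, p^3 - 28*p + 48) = 1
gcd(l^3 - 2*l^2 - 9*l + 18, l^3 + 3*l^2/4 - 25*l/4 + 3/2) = l^2 + l - 6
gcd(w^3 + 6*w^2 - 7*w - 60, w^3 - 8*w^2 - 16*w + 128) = w + 4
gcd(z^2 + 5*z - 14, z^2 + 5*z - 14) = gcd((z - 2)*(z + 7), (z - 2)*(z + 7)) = z^2 + 5*z - 14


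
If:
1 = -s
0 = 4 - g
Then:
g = 4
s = -1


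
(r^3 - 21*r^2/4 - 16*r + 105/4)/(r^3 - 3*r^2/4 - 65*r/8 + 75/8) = 2*(r - 7)/(2*r - 5)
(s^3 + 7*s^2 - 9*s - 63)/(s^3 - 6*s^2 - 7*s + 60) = (s^2 + 4*s - 21)/(s^2 - 9*s + 20)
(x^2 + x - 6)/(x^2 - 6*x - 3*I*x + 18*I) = (x^2 + x - 6)/(x^2 - 6*x - 3*I*x + 18*I)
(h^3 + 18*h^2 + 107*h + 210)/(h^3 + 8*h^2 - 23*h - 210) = (h + 5)/(h - 5)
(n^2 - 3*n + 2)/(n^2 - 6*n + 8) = (n - 1)/(n - 4)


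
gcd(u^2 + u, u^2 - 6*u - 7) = u + 1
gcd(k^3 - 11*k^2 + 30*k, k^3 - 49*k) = k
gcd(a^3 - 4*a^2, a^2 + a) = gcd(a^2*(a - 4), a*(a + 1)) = a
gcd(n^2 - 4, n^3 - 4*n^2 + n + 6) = n - 2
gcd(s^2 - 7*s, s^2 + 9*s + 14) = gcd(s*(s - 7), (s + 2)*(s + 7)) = 1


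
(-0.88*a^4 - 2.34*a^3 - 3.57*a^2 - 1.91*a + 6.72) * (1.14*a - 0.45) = -1.0032*a^5 - 2.2716*a^4 - 3.0168*a^3 - 0.5709*a^2 + 8.5203*a - 3.024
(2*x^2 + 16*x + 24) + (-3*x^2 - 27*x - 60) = -x^2 - 11*x - 36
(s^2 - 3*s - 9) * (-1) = -s^2 + 3*s + 9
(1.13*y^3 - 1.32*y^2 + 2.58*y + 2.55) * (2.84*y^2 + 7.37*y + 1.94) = 3.2092*y^5 + 4.5793*y^4 - 0.209000000000001*y^3 + 23.6958*y^2 + 23.7987*y + 4.947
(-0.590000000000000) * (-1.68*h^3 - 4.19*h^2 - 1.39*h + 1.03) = 0.9912*h^3 + 2.4721*h^2 + 0.8201*h - 0.6077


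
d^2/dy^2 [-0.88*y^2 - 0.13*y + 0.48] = -1.76000000000000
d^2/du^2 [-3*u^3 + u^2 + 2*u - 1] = 2 - 18*u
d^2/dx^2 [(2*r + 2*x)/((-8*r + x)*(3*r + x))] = 4*(-71*r^3 + 57*r^2*x + 3*r*x^2 + x^3)/(-13824*r^6 - 8640*r^5*x - 72*r^4*x^2 + 595*r^3*x^3 + 3*r^2*x^4 - 15*r*x^5 + x^6)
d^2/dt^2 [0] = 0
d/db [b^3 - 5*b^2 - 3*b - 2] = 3*b^2 - 10*b - 3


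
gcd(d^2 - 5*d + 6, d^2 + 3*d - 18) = d - 3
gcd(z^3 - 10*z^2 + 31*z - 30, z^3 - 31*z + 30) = z - 5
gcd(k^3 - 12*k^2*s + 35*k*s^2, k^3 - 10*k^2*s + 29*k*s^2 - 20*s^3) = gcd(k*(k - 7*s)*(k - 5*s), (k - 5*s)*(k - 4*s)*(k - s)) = -k + 5*s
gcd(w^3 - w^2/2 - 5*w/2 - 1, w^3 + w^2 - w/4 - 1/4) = w^2 + 3*w/2 + 1/2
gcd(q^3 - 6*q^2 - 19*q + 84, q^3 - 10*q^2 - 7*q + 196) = q^2 - 3*q - 28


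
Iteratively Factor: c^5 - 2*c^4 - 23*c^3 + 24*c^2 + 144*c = (c - 4)*(c^4 + 2*c^3 - 15*c^2 - 36*c) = (c - 4)^2*(c^3 + 6*c^2 + 9*c) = (c - 4)^2*(c + 3)*(c^2 + 3*c) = c*(c - 4)^2*(c + 3)*(c + 3)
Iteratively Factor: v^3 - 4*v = (v)*(v^2 - 4) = v*(v + 2)*(v - 2)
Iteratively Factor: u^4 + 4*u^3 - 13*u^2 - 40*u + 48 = (u + 4)*(u^3 - 13*u + 12) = (u - 1)*(u + 4)*(u^2 + u - 12) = (u - 3)*(u - 1)*(u + 4)*(u + 4)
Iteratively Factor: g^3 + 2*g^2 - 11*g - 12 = (g - 3)*(g^2 + 5*g + 4) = (g - 3)*(g + 4)*(g + 1)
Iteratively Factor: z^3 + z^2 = (z)*(z^2 + z) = z^2*(z + 1)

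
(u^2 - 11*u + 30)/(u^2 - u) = (u^2 - 11*u + 30)/(u*(u - 1))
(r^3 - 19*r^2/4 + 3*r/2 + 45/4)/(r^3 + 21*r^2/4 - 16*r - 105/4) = (r - 3)/(r + 7)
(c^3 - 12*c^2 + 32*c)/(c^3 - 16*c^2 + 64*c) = (c - 4)/(c - 8)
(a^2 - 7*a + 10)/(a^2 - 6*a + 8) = (a - 5)/(a - 4)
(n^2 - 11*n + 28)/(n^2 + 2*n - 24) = (n - 7)/(n + 6)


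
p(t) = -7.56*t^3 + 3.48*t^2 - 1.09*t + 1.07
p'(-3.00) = -226.09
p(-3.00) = 239.78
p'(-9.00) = -1900.81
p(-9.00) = 5804.00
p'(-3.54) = -309.95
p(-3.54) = 383.91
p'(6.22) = -835.25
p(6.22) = -1690.33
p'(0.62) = -5.49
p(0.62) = -0.07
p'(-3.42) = -290.17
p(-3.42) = 347.91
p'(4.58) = -444.96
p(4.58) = -657.23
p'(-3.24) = -261.73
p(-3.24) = 298.27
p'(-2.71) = -186.52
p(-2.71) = 180.04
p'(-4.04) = -399.38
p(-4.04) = 560.77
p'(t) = -22.68*t^2 + 6.96*t - 1.09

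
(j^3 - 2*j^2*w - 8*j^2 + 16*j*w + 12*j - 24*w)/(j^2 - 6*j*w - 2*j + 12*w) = (-j^2 + 2*j*w + 6*j - 12*w)/(-j + 6*w)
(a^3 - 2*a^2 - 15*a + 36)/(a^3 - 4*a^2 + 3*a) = (a^2 + a - 12)/(a*(a - 1))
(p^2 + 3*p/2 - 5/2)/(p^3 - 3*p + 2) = (p + 5/2)/(p^2 + p - 2)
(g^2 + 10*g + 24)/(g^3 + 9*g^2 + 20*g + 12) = (g + 4)/(g^2 + 3*g + 2)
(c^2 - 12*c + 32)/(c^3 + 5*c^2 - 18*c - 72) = (c - 8)/(c^2 + 9*c + 18)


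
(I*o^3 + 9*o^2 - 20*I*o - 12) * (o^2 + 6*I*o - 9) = I*o^5 + 3*o^4 + 25*I*o^3 + 27*o^2 + 108*I*o + 108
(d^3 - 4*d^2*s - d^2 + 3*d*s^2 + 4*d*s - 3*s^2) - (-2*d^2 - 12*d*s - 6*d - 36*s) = d^3 - 4*d^2*s + d^2 + 3*d*s^2 + 16*d*s + 6*d - 3*s^2 + 36*s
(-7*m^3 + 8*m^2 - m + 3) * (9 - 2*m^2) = 14*m^5 - 16*m^4 - 61*m^3 + 66*m^2 - 9*m + 27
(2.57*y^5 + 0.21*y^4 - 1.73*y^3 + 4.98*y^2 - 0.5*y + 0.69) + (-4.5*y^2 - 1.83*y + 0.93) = 2.57*y^5 + 0.21*y^4 - 1.73*y^3 + 0.48*y^2 - 2.33*y + 1.62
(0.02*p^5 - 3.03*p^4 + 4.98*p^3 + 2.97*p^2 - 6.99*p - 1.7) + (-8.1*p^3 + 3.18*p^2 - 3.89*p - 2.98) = 0.02*p^5 - 3.03*p^4 - 3.12*p^3 + 6.15*p^2 - 10.88*p - 4.68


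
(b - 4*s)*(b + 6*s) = b^2 + 2*b*s - 24*s^2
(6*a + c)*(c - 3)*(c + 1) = 6*a*c^2 - 12*a*c - 18*a + c^3 - 2*c^2 - 3*c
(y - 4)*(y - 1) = y^2 - 5*y + 4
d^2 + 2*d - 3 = (d - 1)*(d + 3)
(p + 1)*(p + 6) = p^2 + 7*p + 6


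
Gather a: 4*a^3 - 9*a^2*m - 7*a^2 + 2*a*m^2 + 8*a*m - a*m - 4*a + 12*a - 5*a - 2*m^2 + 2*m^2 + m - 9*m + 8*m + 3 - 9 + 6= 4*a^3 + a^2*(-9*m - 7) + a*(2*m^2 + 7*m + 3)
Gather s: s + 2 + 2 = s + 4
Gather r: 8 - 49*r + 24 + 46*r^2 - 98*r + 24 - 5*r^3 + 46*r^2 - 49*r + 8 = -5*r^3 + 92*r^2 - 196*r + 64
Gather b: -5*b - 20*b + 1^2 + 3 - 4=-25*b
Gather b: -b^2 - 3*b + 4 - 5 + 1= -b^2 - 3*b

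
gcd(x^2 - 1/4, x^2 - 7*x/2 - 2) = x + 1/2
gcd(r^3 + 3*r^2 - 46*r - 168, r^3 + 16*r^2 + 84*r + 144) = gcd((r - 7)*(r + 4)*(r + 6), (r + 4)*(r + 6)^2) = r^2 + 10*r + 24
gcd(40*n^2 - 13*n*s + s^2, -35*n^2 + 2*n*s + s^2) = -5*n + s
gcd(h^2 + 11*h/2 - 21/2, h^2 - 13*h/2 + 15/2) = h - 3/2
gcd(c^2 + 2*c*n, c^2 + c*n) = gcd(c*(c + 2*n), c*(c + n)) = c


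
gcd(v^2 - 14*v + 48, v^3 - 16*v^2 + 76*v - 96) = v^2 - 14*v + 48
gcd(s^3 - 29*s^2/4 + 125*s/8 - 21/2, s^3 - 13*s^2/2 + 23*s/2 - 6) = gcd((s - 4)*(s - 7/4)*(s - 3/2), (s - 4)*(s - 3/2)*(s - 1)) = s^2 - 11*s/2 + 6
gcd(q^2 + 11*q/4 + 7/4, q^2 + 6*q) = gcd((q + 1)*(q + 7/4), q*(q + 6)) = 1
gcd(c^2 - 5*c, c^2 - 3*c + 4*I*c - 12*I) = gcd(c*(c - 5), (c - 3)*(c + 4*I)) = 1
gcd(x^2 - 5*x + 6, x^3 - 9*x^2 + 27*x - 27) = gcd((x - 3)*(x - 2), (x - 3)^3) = x - 3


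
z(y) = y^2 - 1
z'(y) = 2*y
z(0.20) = -0.96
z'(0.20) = 0.40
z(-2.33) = 4.43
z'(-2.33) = -4.66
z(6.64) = 43.09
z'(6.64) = 13.28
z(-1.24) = 0.54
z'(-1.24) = -2.48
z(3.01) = 8.06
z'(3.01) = 6.02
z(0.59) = -0.65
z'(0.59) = 1.18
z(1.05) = 0.10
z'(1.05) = 2.10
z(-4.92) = 23.21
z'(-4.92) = -9.84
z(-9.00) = 80.00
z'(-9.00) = -18.00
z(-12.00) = 143.00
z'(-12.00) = -24.00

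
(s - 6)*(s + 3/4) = s^2 - 21*s/4 - 9/2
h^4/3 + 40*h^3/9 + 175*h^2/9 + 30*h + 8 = (h/3 + 1)*(h + 1/3)*(h + 4)*(h + 6)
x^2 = x^2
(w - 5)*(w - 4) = w^2 - 9*w + 20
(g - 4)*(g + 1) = g^2 - 3*g - 4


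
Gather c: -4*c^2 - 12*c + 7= -4*c^2 - 12*c + 7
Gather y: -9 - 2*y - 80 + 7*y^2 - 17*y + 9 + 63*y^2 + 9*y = 70*y^2 - 10*y - 80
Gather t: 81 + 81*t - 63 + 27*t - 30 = 108*t - 12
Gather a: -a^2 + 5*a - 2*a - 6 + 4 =-a^2 + 3*a - 2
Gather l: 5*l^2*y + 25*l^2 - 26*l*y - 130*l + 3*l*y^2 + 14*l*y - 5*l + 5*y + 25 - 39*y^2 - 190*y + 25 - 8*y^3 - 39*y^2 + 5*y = l^2*(5*y + 25) + l*(3*y^2 - 12*y - 135) - 8*y^3 - 78*y^2 - 180*y + 50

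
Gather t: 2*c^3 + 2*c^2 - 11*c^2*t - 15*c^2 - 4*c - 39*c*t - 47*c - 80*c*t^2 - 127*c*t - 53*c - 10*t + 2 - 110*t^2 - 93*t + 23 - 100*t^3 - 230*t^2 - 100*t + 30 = 2*c^3 - 13*c^2 - 104*c - 100*t^3 + t^2*(-80*c - 340) + t*(-11*c^2 - 166*c - 203) + 55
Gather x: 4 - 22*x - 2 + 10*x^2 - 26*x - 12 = 10*x^2 - 48*x - 10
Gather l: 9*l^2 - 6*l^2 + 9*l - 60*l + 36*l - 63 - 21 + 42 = 3*l^2 - 15*l - 42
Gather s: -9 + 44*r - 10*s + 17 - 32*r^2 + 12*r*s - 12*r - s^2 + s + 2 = -32*r^2 + 32*r - s^2 + s*(12*r - 9) + 10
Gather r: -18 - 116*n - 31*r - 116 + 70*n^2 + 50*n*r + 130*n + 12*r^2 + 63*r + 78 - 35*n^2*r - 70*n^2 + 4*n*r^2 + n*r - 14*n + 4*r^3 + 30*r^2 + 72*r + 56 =4*r^3 + r^2*(4*n + 42) + r*(-35*n^2 + 51*n + 104)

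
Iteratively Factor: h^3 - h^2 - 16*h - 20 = (h + 2)*(h^2 - 3*h - 10) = (h - 5)*(h + 2)*(h + 2)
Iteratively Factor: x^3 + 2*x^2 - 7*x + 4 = (x + 4)*(x^2 - 2*x + 1) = (x - 1)*(x + 4)*(x - 1)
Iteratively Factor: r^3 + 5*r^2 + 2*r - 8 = (r + 2)*(r^2 + 3*r - 4) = (r + 2)*(r + 4)*(r - 1)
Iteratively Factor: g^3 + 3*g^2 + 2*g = (g)*(g^2 + 3*g + 2) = g*(g + 2)*(g + 1)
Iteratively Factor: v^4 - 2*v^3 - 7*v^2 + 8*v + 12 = (v - 3)*(v^3 + v^2 - 4*v - 4) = (v - 3)*(v - 2)*(v^2 + 3*v + 2) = (v - 3)*(v - 2)*(v + 1)*(v + 2)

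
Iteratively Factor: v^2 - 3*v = (v)*(v - 3)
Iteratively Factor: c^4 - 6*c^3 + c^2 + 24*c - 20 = (c - 1)*(c^3 - 5*c^2 - 4*c + 20) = (c - 2)*(c - 1)*(c^2 - 3*c - 10) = (c - 2)*(c - 1)*(c + 2)*(c - 5)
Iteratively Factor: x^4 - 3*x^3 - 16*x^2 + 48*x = (x - 3)*(x^3 - 16*x) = x*(x - 3)*(x^2 - 16) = x*(x - 3)*(x + 4)*(x - 4)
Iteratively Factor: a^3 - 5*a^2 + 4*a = (a - 1)*(a^2 - 4*a) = a*(a - 1)*(a - 4)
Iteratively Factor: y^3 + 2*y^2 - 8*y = (y - 2)*(y^2 + 4*y) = y*(y - 2)*(y + 4)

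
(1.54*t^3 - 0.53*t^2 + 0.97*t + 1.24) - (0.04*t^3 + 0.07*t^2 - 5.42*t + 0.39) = 1.5*t^3 - 0.6*t^2 + 6.39*t + 0.85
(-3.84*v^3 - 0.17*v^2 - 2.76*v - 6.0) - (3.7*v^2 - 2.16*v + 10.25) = -3.84*v^3 - 3.87*v^2 - 0.6*v - 16.25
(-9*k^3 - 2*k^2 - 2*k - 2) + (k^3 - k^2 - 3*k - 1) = -8*k^3 - 3*k^2 - 5*k - 3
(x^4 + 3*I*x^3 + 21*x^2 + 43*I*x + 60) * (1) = x^4 + 3*I*x^3 + 21*x^2 + 43*I*x + 60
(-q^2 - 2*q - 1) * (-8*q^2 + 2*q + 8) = 8*q^4 + 14*q^3 - 4*q^2 - 18*q - 8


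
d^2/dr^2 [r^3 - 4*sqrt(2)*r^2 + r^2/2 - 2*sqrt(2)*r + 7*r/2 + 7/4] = 6*r - 8*sqrt(2) + 1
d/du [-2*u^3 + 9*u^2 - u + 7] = -6*u^2 + 18*u - 1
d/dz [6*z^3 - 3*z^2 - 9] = 6*z*(3*z - 1)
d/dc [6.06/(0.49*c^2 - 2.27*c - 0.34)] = (13.7562 - 5.9388*c)/(-0.49*c^2 + 2.27*c + 0.34)^2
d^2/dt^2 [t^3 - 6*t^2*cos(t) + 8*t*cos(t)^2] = 6*t^2*cos(t) + 24*t*sin(t) - 16*t*cos(2*t) + 6*t - 16*sin(2*t) - 12*cos(t)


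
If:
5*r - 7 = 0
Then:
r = 7/5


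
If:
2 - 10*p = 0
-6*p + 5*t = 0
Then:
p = 1/5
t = 6/25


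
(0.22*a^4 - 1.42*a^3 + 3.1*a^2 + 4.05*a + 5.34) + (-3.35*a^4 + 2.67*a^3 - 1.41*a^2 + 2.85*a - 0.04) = -3.13*a^4 + 1.25*a^3 + 1.69*a^2 + 6.9*a + 5.3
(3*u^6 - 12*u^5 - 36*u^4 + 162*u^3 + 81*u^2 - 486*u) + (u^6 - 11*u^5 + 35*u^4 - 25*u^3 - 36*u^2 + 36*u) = 4*u^6 - 23*u^5 - u^4 + 137*u^3 + 45*u^2 - 450*u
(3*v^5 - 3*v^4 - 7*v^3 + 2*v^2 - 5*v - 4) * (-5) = -15*v^5 + 15*v^4 + 35*v^3 - 10*v^2 + 25*v + 20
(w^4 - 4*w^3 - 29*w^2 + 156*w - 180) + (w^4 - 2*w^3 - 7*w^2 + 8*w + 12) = 2*w^4 - 6*w^3 - 36*w^2 + 164*w - 168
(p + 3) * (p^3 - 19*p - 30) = p^4 + 3*p^3 - 19*p^2 - 87*p - 90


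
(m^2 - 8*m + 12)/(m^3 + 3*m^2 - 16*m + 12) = (m - 6)/(m^2 + 5*m - 6)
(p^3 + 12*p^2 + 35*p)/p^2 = p + 12 + 35/p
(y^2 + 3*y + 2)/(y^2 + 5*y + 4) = (y + 2)/(y + 4)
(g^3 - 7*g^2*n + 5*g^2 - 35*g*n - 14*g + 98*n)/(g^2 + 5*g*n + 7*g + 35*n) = (g^2 - 7*g*n - 2*g + 14*n)/(g + 5*n)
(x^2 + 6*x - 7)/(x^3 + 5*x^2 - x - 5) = (x + 7)/(x^2 + 6*x + 5)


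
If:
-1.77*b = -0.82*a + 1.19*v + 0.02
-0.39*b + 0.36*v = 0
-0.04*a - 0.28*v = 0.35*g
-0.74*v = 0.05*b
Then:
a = 0.02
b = 0.00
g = -0.00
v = 0.00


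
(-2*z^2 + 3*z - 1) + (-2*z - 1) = -2*z^2 + z - 2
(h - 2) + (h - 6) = 2*h - 8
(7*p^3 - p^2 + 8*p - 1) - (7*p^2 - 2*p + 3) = 7*p^3 - 8*p^2 + 10*p - 4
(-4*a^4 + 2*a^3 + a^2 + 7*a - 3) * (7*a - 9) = -28*a^5 + 50*a^4 - 11*a^3 + 40*a^2 - 84*a + 27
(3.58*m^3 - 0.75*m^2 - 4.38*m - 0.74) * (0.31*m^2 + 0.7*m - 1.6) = 1.1098*m^5 + 2.2735*m^4 - 7.6108*m^3 - 2.0954*m^2 + 6.49*m + 1.184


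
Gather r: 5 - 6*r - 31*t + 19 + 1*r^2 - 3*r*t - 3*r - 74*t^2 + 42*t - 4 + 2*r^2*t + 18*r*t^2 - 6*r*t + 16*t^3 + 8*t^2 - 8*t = r^2*(2*t + 1) + r*(18*t^2 - 9*t - 9) + 16*t^3 - 66*t^2 + 3*t + 20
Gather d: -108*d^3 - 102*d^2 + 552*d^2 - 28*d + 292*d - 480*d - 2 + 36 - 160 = -108*d^3 + 450*d^2 - 216*d - 126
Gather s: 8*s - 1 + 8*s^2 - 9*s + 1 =8*s^2 - s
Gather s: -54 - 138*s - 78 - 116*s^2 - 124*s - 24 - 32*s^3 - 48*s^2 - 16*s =-32*s^3 - 164*s^2 - 278*s - 156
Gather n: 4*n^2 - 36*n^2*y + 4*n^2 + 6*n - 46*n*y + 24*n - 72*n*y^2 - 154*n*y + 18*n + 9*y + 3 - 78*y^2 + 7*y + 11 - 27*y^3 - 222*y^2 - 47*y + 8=n^2*(8 - 36*y) + n*(-72*y^2 - 200*y + 48) - 27*y^3 - 300*y^2 - 31*y + 22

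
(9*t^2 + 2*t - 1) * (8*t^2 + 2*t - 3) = 72*t^4 + 34*t^3 - 31*t^2 - 8*t + 3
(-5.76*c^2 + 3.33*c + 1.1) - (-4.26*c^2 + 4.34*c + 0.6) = -1.5*c^2 - 1.01*c + 0.5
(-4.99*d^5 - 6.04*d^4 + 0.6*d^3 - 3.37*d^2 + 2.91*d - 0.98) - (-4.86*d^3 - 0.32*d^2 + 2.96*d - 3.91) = -4.99*d^5 - 6.04*d^4 + 5.46*d^3 - 3.05*d^2 - 0.0499999999999998*d + 2.93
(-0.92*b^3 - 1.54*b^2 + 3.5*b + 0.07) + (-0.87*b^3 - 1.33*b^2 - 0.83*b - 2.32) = -1.79*b^3 - 2.87*b^2 + 2.67*b - 2.25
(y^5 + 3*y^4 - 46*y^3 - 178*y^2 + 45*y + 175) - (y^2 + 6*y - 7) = y^5 + 3*y^4 - 46*y^3 - 179*y^2 + 39*y + 182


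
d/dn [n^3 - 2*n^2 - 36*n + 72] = 3*n^2 - 4*n - 36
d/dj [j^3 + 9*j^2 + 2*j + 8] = 3*j^2 + 18*j + 2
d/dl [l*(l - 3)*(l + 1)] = 3*l^2 - 4*l - 3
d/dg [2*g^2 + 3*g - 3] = 4*g + 3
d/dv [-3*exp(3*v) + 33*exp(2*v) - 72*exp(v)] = (-9*exp(2*v) + 66*exp(v) - 72)*exp(v)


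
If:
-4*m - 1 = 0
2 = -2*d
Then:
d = -1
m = -1/4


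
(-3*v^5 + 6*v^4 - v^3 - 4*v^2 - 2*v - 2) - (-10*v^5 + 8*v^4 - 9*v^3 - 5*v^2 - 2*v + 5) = 7*v^5 - 2*v^4 + 8*v^3 + v^2 - 7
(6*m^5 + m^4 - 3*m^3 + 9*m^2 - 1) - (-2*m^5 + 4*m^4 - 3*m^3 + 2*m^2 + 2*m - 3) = 8*m^5 - 3*m^4 + 7*m^2 - 2*m + 2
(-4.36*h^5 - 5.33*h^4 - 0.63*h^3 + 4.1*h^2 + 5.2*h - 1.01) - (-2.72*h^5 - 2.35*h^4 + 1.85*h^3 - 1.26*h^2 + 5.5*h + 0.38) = -1.64*h^5 - 2.98*h^4 - 2.48*h^3 + 5.36*h^2 - 0.3*h - 1.39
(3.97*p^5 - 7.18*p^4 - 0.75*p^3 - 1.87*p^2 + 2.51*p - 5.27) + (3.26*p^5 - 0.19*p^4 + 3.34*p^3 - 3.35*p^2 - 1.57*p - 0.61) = 7.23*p^5 - 7.37*p^4 + 2.59*p^3 - 5.22*p^2 + 0.94*p - 5.88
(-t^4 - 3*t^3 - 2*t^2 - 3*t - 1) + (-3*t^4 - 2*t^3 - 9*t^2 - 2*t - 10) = -4*t^4 - 5*t^3 - 11*t^2 - 5*t - 11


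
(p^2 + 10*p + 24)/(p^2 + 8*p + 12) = (p + 4)/(p + 2)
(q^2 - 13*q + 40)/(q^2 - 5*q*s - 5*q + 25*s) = (q - 8)/(q - 5*s)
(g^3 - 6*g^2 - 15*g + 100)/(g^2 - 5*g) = g - 1 - 20/g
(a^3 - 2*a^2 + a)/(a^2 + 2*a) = (a^2 - 2*a + 1)/(a + 2)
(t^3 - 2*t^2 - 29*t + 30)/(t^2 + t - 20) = (t^2 - 7*t + 6)/(t - 4)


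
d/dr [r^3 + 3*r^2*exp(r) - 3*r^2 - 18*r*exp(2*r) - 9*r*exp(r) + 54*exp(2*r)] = 3*r^2*exp(r) + 3*r^2 - 36*r*exp(2*r) - 3*r*exp(r) - 6*r + 90*exp(2*r) - 9*exp(r)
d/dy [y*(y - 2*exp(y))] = -2*y*exp(y) + 2*y - 2*exp(y)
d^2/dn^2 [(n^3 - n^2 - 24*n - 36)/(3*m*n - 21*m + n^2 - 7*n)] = 2*((3*n - 1)*(3*m*n - 21*m + n^2 - 7*n)^2 - (3*m + 2*n - 7)^2*(-n^3 + n^2 + 24*n + 36) + (3*m*n - 21*m + n^2 - 7*n)*(-n^3 + n^2 + 24*n + (3*m + 2*n - 7)*(-3*n^2 + 2*n + 24) + 36))/(3*m*n - 21*m + n^2 - 7*n)^3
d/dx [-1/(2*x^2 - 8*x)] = (x - 2)/(x^2*(x - 4)^2)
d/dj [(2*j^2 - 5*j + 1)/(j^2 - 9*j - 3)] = (-13*j^2 - 14*j + 24)/(j^4 - 18*j^3 + 75*j^2 + 54*j + 9)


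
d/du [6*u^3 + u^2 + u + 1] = 18*u^2 + 2*u + 1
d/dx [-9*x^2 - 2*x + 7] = -18*x - 2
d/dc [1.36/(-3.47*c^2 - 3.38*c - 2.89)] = (9.4384*c + 4.5968)/(3.47*c^2 + 3.38*c + 2.89)^2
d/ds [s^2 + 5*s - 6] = 2*s + 5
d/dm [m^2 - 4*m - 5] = 2*m - 4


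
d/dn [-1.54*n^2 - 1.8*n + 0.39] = -3.08*n - 1.8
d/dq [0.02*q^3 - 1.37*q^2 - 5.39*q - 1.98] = 0.06*q^2 - 2.74*q - 5.39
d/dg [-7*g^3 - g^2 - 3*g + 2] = -21*g^2 - 2*g - 3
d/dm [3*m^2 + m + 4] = 6*m + 1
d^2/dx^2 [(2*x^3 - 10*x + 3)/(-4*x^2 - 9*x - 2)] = 14*(2*x^3 - 36*x^2 - 84*x - 57)/(64*x^6 + 432*x^5 + 1068*x^4 + 1161*x^3 + 534*x^2 + 108*x + 8)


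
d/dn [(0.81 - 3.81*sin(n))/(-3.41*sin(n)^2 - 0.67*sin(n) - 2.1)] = (-12.9921*sin(n)^2 + 5.5242*sin(n) + 8.5437)*cos(n)/(11.6281*sin(n)^4 + 4.5694*sin(n)^3 + 14.7709*sin(n)^2 + 2.814*sin(n) + 4.41)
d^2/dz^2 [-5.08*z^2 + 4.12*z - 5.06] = -10.1600000000000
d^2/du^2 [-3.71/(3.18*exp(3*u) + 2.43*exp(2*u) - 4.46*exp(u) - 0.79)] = (-3.71*(9.54*exp(2*u) + 4.86*exp(u) - 4.46)*(19.08*exp(2*u) + 9.72*exp(u) - 8.92)*exp(u) + (106.1802*exp(2*u) + 36.0612*exp(u) - 16.5466)*(3.18*exp(3*u) + 2.43*exp(2*u) - 4.46*exp(u) - 0.79))*exp(u)/(3.18*exp(3*u) + 2.43*exp(2*u) - 4.46*exp(u) - 0.79)^3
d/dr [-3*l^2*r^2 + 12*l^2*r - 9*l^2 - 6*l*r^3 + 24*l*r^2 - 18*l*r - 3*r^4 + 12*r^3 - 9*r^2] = -6*l^2*r + 12*l^2 - 18*l*r^2 + 48*l*r - 18*l - 12*r^3 + 36*r^2 - 18*r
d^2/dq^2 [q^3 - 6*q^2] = 6*q - 12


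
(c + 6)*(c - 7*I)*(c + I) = c^3 + 6*c^2 - 6*I*c^2 + 7*c - 36*I*c + 42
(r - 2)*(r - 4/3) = r^2 - 10*r/3 + 8/3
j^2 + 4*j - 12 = (j - 2)*(j + 6)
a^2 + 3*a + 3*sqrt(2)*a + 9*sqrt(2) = (a + 3)*(a + 3*sqrt(2))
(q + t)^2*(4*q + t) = 4*q^3 + 9*q^2*t + 6*q*t^2 + t^3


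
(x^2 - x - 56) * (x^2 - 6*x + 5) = x^4 - 7*x^3 - 45*x^2 + 331*x - 280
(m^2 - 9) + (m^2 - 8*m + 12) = 2*m^2 - 8*m + 3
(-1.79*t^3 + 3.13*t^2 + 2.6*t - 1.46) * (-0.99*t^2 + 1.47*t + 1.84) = 1.7721*t^5 - 5.73*t^4 - 1.2665*t^3 + 11.0266*t^2 + 2.6378*t - 2.6864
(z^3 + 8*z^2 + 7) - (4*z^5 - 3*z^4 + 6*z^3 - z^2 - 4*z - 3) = -4*z^5 + 3*z^4 - 5*z^3 + 9*z^2 + 4*z + 10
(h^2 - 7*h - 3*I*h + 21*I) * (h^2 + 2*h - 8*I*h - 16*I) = h^4 - 5*h^3 - 11*I*h^3 - 38*h^2 + 55*I*h^2 + 120*h + 154*I*h + 336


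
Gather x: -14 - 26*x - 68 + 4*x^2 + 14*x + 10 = 4*x^2 - 12*x - 72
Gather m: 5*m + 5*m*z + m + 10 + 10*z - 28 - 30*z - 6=m*(5*z + 6) - 20*z - 24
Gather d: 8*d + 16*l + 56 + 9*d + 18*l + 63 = 17*d + 34*l + 119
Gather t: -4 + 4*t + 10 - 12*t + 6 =12 - 8*t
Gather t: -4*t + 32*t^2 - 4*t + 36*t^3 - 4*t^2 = 36*t^3 + 28*t^2 - 8*t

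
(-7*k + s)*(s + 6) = -7*k*s - 42*k + s^2 + 6*s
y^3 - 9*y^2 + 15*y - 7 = (y - 7)*(y - 1)^2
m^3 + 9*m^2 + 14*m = m*(m + 2)*(m + 7)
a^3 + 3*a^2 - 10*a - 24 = (a - 3)*(a + 2)*(a + 4)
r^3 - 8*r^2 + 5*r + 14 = (r - 7)*(r - 2)*(r + 1)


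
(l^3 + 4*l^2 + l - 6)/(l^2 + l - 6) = (l^2 + l - 2)/(l - 2)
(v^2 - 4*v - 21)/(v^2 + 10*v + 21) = (v - 7)/(v + 7)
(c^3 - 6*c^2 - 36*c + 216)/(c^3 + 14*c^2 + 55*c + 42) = (c^2 - 12*c + 36)/(c^2 + 8*c + 7)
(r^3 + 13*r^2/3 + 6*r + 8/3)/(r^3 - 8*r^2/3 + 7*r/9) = 3*(3*r^3 + 13*r^2 + 18*r + 8)/(r*(9*r^2 - 24*r + 7))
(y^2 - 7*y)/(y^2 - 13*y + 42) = y/(y - 6)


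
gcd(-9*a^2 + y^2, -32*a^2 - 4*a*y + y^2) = 1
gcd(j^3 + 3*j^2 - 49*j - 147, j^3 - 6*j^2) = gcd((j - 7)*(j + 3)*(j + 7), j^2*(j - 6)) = 1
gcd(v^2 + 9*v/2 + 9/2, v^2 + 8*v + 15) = v + 3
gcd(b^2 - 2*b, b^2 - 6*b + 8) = b - 2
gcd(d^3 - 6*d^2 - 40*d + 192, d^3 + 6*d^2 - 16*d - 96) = d^2 + 2*d - 24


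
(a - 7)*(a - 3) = a^2 - 10*a + 21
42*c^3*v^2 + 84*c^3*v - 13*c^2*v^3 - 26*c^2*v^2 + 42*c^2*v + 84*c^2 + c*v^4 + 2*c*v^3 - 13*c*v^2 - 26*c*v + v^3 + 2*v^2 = (-7*c + v)*(-6*c + v)*(v + 2)*(c*v + 1)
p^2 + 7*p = p*(p + 7)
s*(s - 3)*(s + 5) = s^3 + 2*s^2 - 15*s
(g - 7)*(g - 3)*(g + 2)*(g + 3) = g^4 - 5*g^3 - 23*g^2 + 45*g + 126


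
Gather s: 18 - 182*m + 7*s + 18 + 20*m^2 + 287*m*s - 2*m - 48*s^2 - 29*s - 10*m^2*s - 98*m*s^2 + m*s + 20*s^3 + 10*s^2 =20*m^2 - 184*m + 20*s^3 + s^2*(-98*m - 38) + s*(-10*m^2 + 288*m - 22) + 36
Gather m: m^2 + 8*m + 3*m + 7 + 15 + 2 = m^2 + 11*m + 24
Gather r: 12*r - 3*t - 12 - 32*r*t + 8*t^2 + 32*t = r*(12 - 32*t) + 8*t^2 + 29*t - 12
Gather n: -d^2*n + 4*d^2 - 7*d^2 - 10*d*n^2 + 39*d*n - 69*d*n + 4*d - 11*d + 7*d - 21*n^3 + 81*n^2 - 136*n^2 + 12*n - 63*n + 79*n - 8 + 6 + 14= -3*d^2 - 21*n^3 + n^2*(-10*d - 55) + n*(-d^2 - 30*d + 28) + 12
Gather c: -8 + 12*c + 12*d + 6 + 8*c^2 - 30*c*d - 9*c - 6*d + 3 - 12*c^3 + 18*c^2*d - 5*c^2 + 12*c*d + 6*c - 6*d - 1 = -12*c^3 + c^2*(18*d + 3) + c*(9 - 18*d)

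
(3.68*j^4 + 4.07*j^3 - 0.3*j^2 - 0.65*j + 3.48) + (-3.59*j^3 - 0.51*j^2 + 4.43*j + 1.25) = 3.68*j^4 + 0.48*j^3 - 0.81*j^2 + 3.78*j + 4.73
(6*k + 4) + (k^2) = k^2 + 6*k + 4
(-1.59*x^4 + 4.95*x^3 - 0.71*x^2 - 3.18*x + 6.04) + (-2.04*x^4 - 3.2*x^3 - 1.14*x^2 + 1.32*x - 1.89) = -3.63*x^4 + 1.75*x^3 - 1.85*x^2 - 1.86*x + 4.15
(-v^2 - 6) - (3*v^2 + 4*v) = -4*v^2 - 4*v - 6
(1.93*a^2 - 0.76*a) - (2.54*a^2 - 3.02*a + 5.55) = -0.61*a^2 + 2.26*a - 5.55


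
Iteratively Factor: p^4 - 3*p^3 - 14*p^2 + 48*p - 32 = (p + 4)*(p^3 - 7*p^2 + 14*p - 8) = (p - 4)*(p + 4)*(p^2 - 3*p + 2) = (p - 4)*(p - 1)*(p + 4)*(p - 2)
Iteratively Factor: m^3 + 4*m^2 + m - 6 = (m - 1)*(m^2 + 5*m + 6) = (m - 1)*(m + 3)*(m + 2)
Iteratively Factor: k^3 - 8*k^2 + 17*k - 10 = (k - 5)*(k^2 - 3*k + 2) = (k - 5)*(k - 2)*(k - 1)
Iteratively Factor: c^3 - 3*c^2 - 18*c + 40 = (c - 2)*(c^2 - c - 20) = (c - 5)*(c - 2)*(c + 4)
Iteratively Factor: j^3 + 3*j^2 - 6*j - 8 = (j + 1)*(j^2 + 2*j - 8) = (j + 1)*(j + 4)*(j - 2)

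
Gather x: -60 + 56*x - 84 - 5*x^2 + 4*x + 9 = -5*x^2 + 60*x - 135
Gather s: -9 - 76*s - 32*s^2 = -32*s^2 - 76*s - 9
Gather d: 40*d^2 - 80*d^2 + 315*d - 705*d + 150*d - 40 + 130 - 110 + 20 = -40*d^2 - 240*d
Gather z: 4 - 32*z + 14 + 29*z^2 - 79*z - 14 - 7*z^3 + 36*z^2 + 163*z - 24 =-7*z^3 + 65*z^2 + 52*z - 20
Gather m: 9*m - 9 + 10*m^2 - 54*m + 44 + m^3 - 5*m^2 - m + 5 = m^3 + 5*m^2 - 46*m + 40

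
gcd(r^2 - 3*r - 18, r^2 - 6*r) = r - 6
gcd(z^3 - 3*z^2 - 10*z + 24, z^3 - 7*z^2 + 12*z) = z - 4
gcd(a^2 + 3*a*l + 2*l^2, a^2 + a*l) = a + l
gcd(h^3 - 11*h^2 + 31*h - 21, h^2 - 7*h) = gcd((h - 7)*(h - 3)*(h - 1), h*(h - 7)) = h - 7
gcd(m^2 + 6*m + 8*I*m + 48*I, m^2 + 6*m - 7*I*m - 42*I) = m + 6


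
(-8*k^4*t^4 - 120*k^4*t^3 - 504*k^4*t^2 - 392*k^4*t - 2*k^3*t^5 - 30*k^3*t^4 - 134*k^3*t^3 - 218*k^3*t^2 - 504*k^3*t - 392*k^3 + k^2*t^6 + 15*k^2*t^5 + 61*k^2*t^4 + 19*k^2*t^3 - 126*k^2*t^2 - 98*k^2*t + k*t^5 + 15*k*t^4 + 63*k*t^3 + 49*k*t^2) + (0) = -8*k^4*t^4 - 120*k^4*t^3 - 504*k^4*t^2 - 392*k^4*t - 2*k^3*t^5 - 30*k^3*t^4 - 134*k^3*t^3 - 218*k^3*t^2 - 504*k^3*t - 392*k^3 + k^2*t^6 + 15*k^2*t^5 + 61*k^2*t^4 + 19*k^2*t^3 - 126*k^2*t^2 - 98*k^2*t + k*t^5 + 15*k*t^4 + 63*k*t^3 + 49*k*t^2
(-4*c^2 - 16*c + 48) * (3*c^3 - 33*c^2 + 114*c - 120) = -12*c^5 + 84*c^4 + 216*c^3 - 2928*c^2 + 7392*c - 5760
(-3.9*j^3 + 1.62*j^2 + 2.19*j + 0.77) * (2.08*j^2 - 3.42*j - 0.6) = -8.112*j^5 + 16.7076*j^4 + 1.3548*j^3 - 6.8602*j^2 - 3.9474*j - 0.462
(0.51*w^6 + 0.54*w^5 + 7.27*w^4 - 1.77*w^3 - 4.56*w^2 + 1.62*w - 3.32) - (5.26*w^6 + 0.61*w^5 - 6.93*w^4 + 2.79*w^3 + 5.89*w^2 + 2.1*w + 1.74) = -4.75*w^6 - 0.07*w^5 + 14.2*w^4 - 4.56*w^3 - 10.45*w^2 - 0.48*w - 5.06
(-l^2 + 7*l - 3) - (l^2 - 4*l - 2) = -2*l^2 + 11*l - 1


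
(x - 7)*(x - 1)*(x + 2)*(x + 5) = x^4 - x^3 - 39*x^2 - 31*x + 70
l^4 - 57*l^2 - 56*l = l*(l - 8)*(l + 1)*(l + 7)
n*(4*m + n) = 4*m*n + n^2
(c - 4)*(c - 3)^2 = c^3 - 10*c^2 + 33*c - 36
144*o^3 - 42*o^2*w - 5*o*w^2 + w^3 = (-8*o + w)*(-3*o + w)*(6*o + w)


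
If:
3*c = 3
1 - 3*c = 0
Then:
No Solution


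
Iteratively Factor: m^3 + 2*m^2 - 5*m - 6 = (m + 1)*(m^2 + m - 6) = (m - 2)*(m + 1)*(m + 3)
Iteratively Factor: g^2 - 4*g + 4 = (g - 2)*(g - 2)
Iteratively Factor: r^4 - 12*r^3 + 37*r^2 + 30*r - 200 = (r + 2)*(r^3 - 14*r^2 + 65*r - 100) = (r - 4)*(r + 2)*(r^2 - 10*r + 25) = (r - 5)*(r - 4)*(r + 2)*(r - 5)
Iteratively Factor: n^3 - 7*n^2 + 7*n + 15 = (n - 3)*(n^2 - 4*n - 5) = (n - 3)*(n + 1)*(n - 5)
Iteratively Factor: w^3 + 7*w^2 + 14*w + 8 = (w + 4)*(w^2 + 3*w + 2) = (w + 2)*(w + 4)*(w + 1)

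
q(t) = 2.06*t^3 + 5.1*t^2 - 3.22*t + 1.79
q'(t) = 6.18*t^2 + 10.2*t - 3.22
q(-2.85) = 4.70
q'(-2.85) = 17.91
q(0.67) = 2.54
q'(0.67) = 6.39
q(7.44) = 1108.51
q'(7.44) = 414.75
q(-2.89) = 3.97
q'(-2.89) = 18.92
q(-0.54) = 4.69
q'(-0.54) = -6.93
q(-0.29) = 3.10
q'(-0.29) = -5.66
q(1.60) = 18.13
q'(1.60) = 28.92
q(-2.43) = 10.17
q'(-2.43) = 8.49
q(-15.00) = -5754.91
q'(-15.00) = 1234.28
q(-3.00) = 1.73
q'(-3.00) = 21.80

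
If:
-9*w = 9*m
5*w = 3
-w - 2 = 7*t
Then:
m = -3/5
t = -13/35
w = 3/5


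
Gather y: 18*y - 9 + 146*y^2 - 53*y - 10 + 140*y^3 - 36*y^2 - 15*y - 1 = 140*y^3 + 110*y^2 - 50*y - 20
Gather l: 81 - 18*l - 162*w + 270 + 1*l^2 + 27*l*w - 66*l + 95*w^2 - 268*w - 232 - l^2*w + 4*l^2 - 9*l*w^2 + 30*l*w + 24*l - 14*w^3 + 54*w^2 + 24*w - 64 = l^2*(5 - w) + l*(-9*w^2 + 57*w - 60) - 14*w^3 + 149*w^2 - 406*w + 55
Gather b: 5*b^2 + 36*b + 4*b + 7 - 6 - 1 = 5*b^2 + 40*b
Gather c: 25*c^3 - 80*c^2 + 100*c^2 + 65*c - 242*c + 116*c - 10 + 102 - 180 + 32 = 25*c^3 + 20*c^2 - 61*c - 56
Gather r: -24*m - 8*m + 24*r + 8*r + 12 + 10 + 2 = -32*m + 32*r + 24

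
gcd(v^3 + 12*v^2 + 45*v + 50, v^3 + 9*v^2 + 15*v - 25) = v^2 + 10*v + 25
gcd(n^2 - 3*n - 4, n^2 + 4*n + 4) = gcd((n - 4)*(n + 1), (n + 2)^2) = 1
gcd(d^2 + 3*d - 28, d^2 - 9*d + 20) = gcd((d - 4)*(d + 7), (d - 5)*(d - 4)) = d - 4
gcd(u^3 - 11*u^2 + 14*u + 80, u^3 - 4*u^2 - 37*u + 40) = u - 8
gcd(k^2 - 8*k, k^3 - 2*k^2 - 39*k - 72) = k - 8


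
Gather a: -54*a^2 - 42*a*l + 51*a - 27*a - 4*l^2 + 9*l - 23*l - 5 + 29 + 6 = -54*a^2 + a*(24 - 42*l) - 4*l^2 - 14*l + 30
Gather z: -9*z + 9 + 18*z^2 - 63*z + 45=18*z^2 - 72*z + 54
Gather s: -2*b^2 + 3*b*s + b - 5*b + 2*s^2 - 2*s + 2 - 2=-2*b^2 - 4*b + 2*s^2 + s*(3*b - 2)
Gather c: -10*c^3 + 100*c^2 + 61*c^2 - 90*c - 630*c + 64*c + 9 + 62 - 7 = -10*c^3 + 161*c^2 - 656*c + 64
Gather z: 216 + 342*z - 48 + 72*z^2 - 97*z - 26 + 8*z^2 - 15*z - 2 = 80*z^2 + 230*z + 140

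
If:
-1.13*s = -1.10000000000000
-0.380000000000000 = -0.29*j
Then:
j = 1.31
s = 0.97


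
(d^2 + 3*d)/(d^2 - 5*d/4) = 4*(d + 3)/(4*d - 5)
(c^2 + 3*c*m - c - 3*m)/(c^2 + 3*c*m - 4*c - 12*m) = (c - 1)/(c - 4)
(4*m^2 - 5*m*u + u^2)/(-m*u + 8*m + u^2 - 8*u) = (-4*m + u)/(u - 8)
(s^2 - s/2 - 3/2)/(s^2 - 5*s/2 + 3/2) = (s + 1)/(s - 1)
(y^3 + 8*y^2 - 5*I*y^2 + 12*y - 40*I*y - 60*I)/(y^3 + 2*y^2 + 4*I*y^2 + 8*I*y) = (y^2 + y*(6 - 5*I) - 30*I)/(y*(y + 4*I))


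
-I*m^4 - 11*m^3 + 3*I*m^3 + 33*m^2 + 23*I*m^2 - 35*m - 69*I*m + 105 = (m - 3)*(m - 7*I)*(m - 5*I)*(-I*m + 1)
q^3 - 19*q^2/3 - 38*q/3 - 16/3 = (q - 8)*(q + 2/3)*(q + 1)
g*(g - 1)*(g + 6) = g^3 + 5*g^2 - 6*g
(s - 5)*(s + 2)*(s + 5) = s^3 + 2*s^2 - 25*s - 50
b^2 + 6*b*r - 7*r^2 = (b - r)*(b + 7*r)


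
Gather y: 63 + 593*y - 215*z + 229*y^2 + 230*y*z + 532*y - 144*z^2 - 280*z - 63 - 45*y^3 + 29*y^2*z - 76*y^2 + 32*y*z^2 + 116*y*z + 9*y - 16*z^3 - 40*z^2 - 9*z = -45*y^3 + y^2*(29*z + 153) + y*(32*z^2 + 346*z + 1134) - 16*z^3 - 184*z^2 - 504*z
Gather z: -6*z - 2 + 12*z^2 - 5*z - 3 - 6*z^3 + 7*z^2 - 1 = -6*z^3 + 19*z^2 - 11*z - 6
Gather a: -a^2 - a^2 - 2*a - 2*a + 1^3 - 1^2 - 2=-2*a^2 - 4*a - 2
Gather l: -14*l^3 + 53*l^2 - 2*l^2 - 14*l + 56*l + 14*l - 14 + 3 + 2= -14*l^3 + 51*l^2 + 56*l - 9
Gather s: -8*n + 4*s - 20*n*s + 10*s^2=-8*n + 10*s^2 + s*(4 - 20*n)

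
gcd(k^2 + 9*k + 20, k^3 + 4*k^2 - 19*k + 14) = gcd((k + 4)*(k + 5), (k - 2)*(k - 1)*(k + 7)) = 1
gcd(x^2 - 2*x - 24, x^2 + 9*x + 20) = x + 4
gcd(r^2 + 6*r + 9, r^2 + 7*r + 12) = r + 3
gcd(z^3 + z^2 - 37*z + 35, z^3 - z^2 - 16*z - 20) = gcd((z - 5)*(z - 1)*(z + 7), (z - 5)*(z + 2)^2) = z - 5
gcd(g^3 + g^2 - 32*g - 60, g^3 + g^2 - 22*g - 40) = g + 2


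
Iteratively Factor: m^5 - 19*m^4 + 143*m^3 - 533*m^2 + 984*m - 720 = (m - 5)*(m^4 - 14*m^3 + 73*m^2 - 168*m + 144) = (m - 5)*(m - 3)*(m^3 - 11*m^2 + 40*m - 48) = (m - 5)*(m - 4)*(m - 3)*(m^2 - 7*m + 12) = (m - 5)*(m - 4)*(m - 3)^2*(m - 4)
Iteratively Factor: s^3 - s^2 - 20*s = (s + 4)*(s^2 - 5*s) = s*(s + 4)*(s - 5)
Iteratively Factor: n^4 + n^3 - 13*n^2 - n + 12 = (n + 1)*(n^3 - 13*n + 12) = (n - 3)*(n + 1)*(n^2 + 3*n - 4) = (n - 3)*(n + 1)*(n + 4)*(n - 1)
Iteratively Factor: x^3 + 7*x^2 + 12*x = (x + 3)*(x^2 + 4*x) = x*(x + 3)*(x + 4)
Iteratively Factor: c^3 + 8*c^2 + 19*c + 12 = (c + 1)*(c^2 + 7*c + 12) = (c + 1)*(c + 4)*(c + 3)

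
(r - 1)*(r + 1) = r^2 - 1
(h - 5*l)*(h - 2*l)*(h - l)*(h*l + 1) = h^4*l - 8*h^3*l^2 + h^3 + 17*h^2*l^3 - 8*h^2*l - 10*h*l^4 + 17*h*l^2 - 10*l^3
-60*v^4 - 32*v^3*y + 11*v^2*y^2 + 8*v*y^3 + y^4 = (-2*v + y)*(2*v + y)*(3*v + y)*(5*v + y)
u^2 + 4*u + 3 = (u + 1)*(u + 3)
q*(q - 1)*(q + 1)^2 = q^4 + q^3 - q^2 - q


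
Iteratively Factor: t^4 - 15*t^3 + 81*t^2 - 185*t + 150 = (t - 2)*(t^3 - 13*t^2 + 55*t - 75) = (t - 5)*(t - 2)*(t^2 - 8*t + 15) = (t - 5)*(t - 3)*(t - 2)*(t - 5)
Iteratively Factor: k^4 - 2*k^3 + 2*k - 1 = (k + 1)*(k^3 - 3*k^2 + 3*k - 1) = (k - 1)*(k + 1)*(k^2 - 2*k + 1) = (k - 1)^2*(k + 1)*(k - 1)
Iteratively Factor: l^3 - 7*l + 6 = (l + 3)*(l^2 - 3*l + 2) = (l - 2)*(l + 3)*(l - 1)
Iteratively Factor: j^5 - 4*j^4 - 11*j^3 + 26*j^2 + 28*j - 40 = (j - 1)*(j^4 - 3*j^3 - 14*j^2 + 12*j + 40) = (j - 1)*(j + 2)*(j^3 - 5*j^2 - 4*j + 20) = (j - 2)*(j - 1)*(j + 2)*(j^2 - 3*j - 10) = (j - 5)*(j - 2)*(j - 1)*(j + 2)*(j + 2)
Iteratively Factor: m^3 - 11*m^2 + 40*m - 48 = (m - 4)*(m^2 - 7*m + 12) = (m - 4)*(m - 3)*(m - 4)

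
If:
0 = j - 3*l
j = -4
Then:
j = -4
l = -4/3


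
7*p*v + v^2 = v*(7*p + v)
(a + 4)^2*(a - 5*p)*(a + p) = a^4 - 4*a^3*p + 8*a^3 - 5*a^2*p^2 - 32*a^2*p + 16*a^2 - 40*a*p^2 - 64*a*p - 80*p^2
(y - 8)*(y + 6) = y^2 - 2*y - 48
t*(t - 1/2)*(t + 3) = t^3 + 5*t^2/2 - 3*t/2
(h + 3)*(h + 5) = h^2 + 8*h + 15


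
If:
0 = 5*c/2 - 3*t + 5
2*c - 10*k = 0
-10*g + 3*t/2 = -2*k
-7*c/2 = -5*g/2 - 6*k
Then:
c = 50/151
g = 46/151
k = 10/151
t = 880/453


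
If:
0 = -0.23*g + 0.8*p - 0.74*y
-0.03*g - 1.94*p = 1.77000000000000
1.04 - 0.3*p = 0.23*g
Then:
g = 5.83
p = -1.00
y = -2.90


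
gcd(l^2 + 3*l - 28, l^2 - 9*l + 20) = l - 4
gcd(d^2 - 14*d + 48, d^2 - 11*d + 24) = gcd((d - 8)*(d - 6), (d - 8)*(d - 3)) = d - 8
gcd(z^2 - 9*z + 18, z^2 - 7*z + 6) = z - 6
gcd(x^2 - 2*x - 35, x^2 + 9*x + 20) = x + 5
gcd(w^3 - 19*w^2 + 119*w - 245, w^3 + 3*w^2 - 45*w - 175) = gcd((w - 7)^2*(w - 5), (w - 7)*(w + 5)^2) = w - 7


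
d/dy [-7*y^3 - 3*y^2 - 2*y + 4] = -21*y^2 - 6*y - 2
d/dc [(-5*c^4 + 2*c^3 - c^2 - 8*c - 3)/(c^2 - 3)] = 2*(-5*c^5 + c^4 + 30*c^3 - 5*c^2 + 6*c + 12)/(c^4 - 6*c^2 + 9)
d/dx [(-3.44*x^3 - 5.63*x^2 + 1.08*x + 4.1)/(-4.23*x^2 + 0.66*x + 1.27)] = (14.5512*x^4 - 4.5408*x^3 - 12.2538*x^2 + 20.3858*x - 1.3344)/(17.8929*x^4 - 5.5836*x^3 - 10.3086*x^2 + 1.6764*x + 1.6129)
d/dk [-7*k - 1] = -7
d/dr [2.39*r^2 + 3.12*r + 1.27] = 4.78*r + 3.12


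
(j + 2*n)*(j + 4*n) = j^2 + 6*j*n + 8*n^2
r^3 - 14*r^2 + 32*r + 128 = (r - 8)^2*(r + 2)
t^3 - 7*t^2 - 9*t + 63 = (t - 7)*(t - 3)*(t + 3)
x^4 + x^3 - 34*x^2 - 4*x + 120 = (x - 5)*(x - 2)*(x + 2)*(x + 6)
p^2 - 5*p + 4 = (p - 4)*(p - 1)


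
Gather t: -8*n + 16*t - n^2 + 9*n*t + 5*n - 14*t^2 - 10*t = -n^2 - 3*n - 14*t^2 + t*(9*n + 6)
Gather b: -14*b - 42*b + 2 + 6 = 8 - 56*b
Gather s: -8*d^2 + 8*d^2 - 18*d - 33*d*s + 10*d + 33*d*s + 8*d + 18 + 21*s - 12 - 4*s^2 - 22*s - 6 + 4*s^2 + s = 0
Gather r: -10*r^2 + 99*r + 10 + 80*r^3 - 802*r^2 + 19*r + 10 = 80*r^3 - 812*r^2 + 118*r + 20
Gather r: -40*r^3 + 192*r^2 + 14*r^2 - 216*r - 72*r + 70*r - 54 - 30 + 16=-40*r^3 + 206*r^2 - 218*r - 68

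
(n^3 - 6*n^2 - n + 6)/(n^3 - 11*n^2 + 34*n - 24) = (n + 1)/(n - 4)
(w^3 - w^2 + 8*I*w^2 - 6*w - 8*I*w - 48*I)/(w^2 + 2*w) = w - 3 + 8*I - 24*I/w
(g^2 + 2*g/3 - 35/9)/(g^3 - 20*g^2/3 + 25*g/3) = (g + 7/3)/(g*(g - 5))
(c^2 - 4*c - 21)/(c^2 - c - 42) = (c + 3)/(c + 6)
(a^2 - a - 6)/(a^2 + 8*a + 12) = (a - 3)/(a + 6)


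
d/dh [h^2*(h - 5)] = h*(3*h - 10)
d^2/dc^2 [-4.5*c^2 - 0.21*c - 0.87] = -9.00000000000000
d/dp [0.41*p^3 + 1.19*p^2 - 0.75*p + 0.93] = 1.23*p^2 + 2.38*p - 0.75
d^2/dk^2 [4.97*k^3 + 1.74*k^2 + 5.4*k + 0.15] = 29.82*k + 3.48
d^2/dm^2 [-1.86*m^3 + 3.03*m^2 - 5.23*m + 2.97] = 6.06 - 11.16*m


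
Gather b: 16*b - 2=16*b - 2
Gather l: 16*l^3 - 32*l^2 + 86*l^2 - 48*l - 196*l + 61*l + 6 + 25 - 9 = 16*l^3 + 54*l^2 - 183*l + 22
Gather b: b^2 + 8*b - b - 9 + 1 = b^2 + 7*b - 8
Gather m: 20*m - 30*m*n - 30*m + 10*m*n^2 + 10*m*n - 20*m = m*(10*n^2 - 20*n - 30)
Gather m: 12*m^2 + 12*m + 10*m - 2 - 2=12*m^2 + 22*m - 4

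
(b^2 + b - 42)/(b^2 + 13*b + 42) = (b - 6)/(b + 6)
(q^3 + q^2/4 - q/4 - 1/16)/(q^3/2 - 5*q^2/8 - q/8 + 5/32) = 2*(4*q + 1)/(4*q - 5)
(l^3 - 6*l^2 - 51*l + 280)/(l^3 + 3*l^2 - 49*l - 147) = (l^2 - 13*l + 40)/(l^2 - 4*l - 21)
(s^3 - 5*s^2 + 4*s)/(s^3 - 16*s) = (s - 1)/(s + 4)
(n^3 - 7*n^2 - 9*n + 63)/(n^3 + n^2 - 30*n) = (n^3 - 7*n^2 - 9*n + 63)/(n*(n^2 + n - 30))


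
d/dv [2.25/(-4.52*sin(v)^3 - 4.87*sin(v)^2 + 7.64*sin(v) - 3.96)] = (30.51*sin(v)^2 + 21.915*sin(v) - 17.19)*cos(v)/(4.52*sin(v)^3 + 4.87*sin(v)^2 - 7.64*sin(v) + 3.96)^2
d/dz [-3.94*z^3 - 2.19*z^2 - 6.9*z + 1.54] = -11.82*z^2 - 4.38*z - 6.9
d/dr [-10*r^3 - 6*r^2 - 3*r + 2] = -30*r^2 - 12*r - 3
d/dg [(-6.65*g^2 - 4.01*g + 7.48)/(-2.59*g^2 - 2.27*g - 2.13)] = (4.7096*g^2 + 67.0754*g + 25.5209)/(6.7081*g^4 + 11.7586*g^3 + 16.1863*g^2 + 9.6702*g + 4.5369)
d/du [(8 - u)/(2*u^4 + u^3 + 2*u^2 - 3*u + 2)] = (-2*u^4 - u^3 - 2*u^2 + 3*u + (u - 8)*(8*u^3 + 3*u^2 + 4*u - 3) - 2)/(2*u^4 + u^3 + 2*u^2 - 3*u + 2)^2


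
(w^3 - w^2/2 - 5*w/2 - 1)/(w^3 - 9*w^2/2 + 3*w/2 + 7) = (2*w + 1)/(2*w - 7)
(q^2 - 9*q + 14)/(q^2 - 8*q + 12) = (q - 7)/(q - 6)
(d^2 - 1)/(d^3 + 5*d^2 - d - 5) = 1/(d + 5)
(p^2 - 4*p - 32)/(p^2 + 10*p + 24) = (p - 8)/(p + 6)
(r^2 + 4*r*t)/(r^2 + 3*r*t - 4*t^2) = r/(r - t)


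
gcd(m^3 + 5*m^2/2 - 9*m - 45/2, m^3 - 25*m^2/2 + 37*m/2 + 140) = m + 5/2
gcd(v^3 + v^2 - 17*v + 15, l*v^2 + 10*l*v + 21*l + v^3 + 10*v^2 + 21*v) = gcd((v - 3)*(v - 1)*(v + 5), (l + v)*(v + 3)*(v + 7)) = 1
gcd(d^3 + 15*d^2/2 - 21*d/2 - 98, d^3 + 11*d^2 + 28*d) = d^2 + 11*d + 28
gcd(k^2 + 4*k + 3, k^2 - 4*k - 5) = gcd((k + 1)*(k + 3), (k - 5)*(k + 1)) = k + 1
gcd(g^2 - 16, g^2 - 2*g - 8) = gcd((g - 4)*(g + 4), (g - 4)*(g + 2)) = g - 4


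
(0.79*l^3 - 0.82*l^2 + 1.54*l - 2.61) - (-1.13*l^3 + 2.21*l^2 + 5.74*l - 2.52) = 1.92*l^3 - 3.03*l^2 - 4.2*l - 0.0899999999999999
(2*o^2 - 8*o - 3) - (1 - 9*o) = 2*o^2 + o - 4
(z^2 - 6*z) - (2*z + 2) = z^2 - 8*z - 2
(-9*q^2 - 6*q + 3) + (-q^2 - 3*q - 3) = -10*q^2 - 9*q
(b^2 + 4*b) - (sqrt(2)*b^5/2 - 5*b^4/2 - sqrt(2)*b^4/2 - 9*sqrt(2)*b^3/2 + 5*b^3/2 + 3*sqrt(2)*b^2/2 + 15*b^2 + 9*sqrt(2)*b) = -sqrt(2)*b^5/2 + sqrt(2)*b^4/2 + 5*b^4/2 - 5*b^3/2 + 9*sqrt(2)*b^3/2 - 14*b^2 - 3*sqrt(2)*b^2/2 - 9*sqrt(2)*b + 4*b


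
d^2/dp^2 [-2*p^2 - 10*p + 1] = -4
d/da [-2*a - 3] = -2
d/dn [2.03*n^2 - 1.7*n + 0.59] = 4.06*n - 1.7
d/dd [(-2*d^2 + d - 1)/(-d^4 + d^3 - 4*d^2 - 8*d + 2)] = ((4*d - 1)*(d^4 - d^3 + 4*d^2 + 8*d - 2) - (2*d^2 - d + 1)*(4*d^3 - 3*d^2 + 8*d + 8))/(d^4 - d^3 + 4*d^2 + 8*d - 2)^2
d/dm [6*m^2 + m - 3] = 12*m + 1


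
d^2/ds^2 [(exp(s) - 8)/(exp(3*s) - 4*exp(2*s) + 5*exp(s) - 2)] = (4*exp(4*s) - 76*exp(3*s) + 192*exp(2*s) - 86*exp(s) - 76)*exp(s)/(exp(7*s) - 10*exp(6*s) + 42*exp(5*s) - 96*exp(4*s) + 129*exp(3*s) - 102*exp(2*s) + 44*exp(s) - 8)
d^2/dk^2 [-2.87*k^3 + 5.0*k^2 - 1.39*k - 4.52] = 10.0 - 17.22*k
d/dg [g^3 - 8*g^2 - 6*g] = 3*g^2 - 16*g - 6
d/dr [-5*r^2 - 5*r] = -10*r - 5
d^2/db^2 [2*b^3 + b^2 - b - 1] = 12*b + 2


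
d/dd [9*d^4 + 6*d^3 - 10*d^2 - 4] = 2*d*(18*d^2 + 9*d - 10)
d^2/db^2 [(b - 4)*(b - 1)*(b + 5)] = 6*b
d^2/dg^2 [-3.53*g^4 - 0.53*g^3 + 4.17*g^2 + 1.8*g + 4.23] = -42.36*g^2 - 3.18*g + 8.34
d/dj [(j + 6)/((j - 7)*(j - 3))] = (-j^2 - 12*j + 81)/(j^4 - 20*j^3 + 142*j^2 - 420*j + 441)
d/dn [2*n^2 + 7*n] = 4*n + 7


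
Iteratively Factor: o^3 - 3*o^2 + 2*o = (o - 1)*(o^2 - 2*o) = (o - 2)*(o - 1)*(o)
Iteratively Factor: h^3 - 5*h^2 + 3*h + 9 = (h - 3)*(h^2 - 2*h - 3) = (h - 3)^2*(h + 1)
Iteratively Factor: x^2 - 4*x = (x - 4)*(x)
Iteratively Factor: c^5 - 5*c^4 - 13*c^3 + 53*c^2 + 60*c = (c + 1)*(c^4 - 6*c^3 - 7*c^2 + 60*c) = c*(c + 1)*(c^3 - 6*c^2 - 7*c + 60) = c*(c - 5)*(c + 1)*(c^2 - c - 12) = c*(c - 5)*(c + 1)*(c + 3)*(c - 4)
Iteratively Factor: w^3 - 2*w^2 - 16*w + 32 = (w + 4)*(w^2 - 6*w + 8) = (w - 4)*(w + 4)*(w - 2)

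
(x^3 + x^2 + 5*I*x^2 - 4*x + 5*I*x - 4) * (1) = x^3 + x^2 + 5*I*x^2 - 4*x + 5*I*x - 4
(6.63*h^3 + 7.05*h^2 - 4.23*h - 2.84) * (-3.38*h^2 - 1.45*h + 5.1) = -22.4094*h^5 - 33.4425*h^4 + 37.8879*h^3 + 51.6877*h^2 - 17.455*h - 14.484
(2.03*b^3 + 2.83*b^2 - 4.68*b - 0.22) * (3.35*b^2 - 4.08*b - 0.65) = 6.8005*b^5 + 1.1981*b^4 - 28.5439*b^3 + 16.5179*b^2 + 3.9396*b + 0.143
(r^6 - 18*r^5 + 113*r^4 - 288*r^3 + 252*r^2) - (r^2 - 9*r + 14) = r^6 - 18*r^5 + 113*r^4 - 288*r^3 + 251*r^2 + 9*r - 14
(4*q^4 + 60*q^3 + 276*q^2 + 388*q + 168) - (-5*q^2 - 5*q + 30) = 4*q^4 + 60*q^3 + 281*q^2 + 393*q + 138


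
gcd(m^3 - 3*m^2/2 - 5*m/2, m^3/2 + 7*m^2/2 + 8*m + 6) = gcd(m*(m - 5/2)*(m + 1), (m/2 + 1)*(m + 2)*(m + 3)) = 1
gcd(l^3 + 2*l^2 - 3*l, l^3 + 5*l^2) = l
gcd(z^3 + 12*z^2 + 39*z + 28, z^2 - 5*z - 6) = z + 1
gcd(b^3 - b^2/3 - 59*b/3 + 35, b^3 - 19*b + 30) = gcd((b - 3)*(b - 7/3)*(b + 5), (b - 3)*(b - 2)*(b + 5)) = b^2 + 2*b - 15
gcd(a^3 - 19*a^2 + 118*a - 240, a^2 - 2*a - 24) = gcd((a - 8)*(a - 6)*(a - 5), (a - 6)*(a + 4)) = a - 6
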